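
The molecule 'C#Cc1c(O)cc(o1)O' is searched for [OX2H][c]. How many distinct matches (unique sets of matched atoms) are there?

2

[OX2H][c] is the SMARTS for a phenol: a hydroxyl oxygen attached to an aromatic carbon.
The molecule carries 2 separate instances of a hydroxyl group (-OH) meeting every constraint; each maps to a distinct set of atoms, giving 2 matches.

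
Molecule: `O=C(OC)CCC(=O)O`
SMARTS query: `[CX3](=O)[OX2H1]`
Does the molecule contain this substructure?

The pattern [CX3](=O)[OX2H1] describes an sp2 carbon double-bonded to O and single-bonded to an -OH oxygen — a carboxylic acid.
The molecule carries a carboxylic acid group (-C(=O)OH), whose atoms satisfy every constraint of the query, so the pattern matches.

Yes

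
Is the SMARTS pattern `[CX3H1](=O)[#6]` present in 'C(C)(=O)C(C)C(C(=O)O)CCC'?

No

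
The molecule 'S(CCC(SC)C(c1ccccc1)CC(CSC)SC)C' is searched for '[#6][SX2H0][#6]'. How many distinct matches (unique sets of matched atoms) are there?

4

[#6][SX2H0][#6] is the SMARTS for a thioether: an aliphatic sulfur bridging two carbons with no H on the sulfur.
The molecule carries 4 separate instances of a methylthio ether (-SCH3) meeting every constraint; each maps to a distinct set of atoms, giving 4 matches.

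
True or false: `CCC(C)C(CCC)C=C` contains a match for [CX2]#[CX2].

The pattern [CX2]#[CX2] describes a carbon-carbon triple bond — an alkyne.
The closest candidate here is a vinyl group (-CH=CH2), but the C=C is a double bond; both carbons are CX3, not CX2. No other fragment satisfies the full query, so there is no match.

False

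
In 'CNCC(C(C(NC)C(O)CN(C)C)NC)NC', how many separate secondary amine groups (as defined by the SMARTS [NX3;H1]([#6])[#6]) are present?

[NX3;H1]([#6])[#6] is the SMARTS for a secondary amine: a trivalent nitrogen with one H, bonded to two carbons.
The molecule carries 4 separate instances of an N-methylamino group (-NHCH3) meeting every constraint; each maps to a distinct set of atoms, giving 4 matches.

4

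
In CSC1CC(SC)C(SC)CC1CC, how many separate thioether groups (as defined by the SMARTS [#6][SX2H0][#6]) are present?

[#6][SX2H0][#6] is the SMARTS for a thioether: an aliphatic sulfur bridging two carbons with no H on the sulfur.
The molecule carries 3 separate instances of a methylthio ether (-SCH3) meeting every constraint; each maps to a distinct set of atoms, giving 3 matches.

3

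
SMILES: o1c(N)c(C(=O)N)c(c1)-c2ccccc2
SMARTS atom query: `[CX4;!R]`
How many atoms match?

Check the 15 heavy atoms by environment: 1× o (aromatic, X2, in 5-ring) → no; 4× c (aromatic, X3, in 5-ring) → no; 2× N (X3, acyclic) → no; 6× c (aromatic, X3, in 6-ring) → no; 1× C (X3, acyclic) → no; 1× O (X1, acyclic) → no.
No environment satisfies the query, so 0 matching atoms.

0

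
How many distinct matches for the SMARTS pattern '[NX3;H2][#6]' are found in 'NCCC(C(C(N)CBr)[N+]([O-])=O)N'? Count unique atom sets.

[NX3;H2][#6] is the SMARTS for a primary amine: a trivalent nitrogen with two H attached to carbon.
The molecule carries 3 separate instances of a primary amino group (-NH2) meeting every constraint; each maps to a distinct set of atoms, giving 3 matches.

3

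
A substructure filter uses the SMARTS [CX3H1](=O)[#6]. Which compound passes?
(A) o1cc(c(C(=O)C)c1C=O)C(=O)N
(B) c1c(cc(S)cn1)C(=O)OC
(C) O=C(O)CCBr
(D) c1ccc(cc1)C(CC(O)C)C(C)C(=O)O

A

[CX3H1](=O)[#6] describes an sp2 carbon with one H, double-bonded to O and single-bonded to carbon (an aldehyde).
(A) contains an aldehyde (-CHO), which satisfies every atom and bond constraint.
(B) has a methyl-ester group (-C(=O)OCH3) but the carbonyl carbon has H0, not H1.
(C) has a carboxylic acid group (-C(=O)OH) but the carbonyl carbon has H0 and is bonded to O, not H1.
(D) has a carboxylic acid group (-C(=O)OH) but the carbonyl carbon has H0 and is bonded to O, not H1.
So the answer is (A).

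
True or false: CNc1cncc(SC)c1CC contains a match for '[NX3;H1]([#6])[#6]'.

True

The pattern [NX3;H1]([#6])[#6] describes a trivalent nitrogen with one H, bonded to two carbons — a secondary amine.
The molecule carries an N-methylamino group (-NHCH3), whose atoms satisfy every constraint of the query, so the pattern matches.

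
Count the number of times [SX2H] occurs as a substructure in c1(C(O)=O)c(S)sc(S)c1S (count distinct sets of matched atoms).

3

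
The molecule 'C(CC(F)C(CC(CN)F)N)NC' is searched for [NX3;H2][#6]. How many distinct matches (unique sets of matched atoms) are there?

[NX3;H2][#6] is the SMARTS for a primary amine: a trivalent nitrogen with two H attached to carbon.
The molecule carries 2 separate instances of a primary amino group (-NH2) meeting every constraint; each maps to a distinct set of atoms, giving 2 matches.

2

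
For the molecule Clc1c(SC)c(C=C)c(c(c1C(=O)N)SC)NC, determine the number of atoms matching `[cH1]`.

0

Check the 18 heavy atoms by environment: 6× c (aromatic, H0) → no; 1× C (H0) → no; 1× O (H0) → no; 1× N (H2) → no; 1× N (H1) → no; 3× C (H3) → no; 1× Cl (H0) → no; 1× C (H1) → no; 1× C (H2) → no; 2× S (H0) → no.
No environment satisfies the query, so 0 matching atoms.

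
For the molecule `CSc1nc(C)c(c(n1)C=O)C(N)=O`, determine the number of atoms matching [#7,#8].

5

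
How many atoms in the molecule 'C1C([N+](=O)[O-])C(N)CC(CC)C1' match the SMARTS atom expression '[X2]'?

Check the 12 heavy atoms by environment: 8× C (X4) → no; 1× N (charge +1, X3) → no; 1× O (charge -1, X1) → no; 1× O (X1) → no; 1× N (X3) → no.
No environment satisfies the query, so 0 matching atoms.

0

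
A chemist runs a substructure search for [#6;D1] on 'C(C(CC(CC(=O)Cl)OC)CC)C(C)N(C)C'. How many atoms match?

5

The query [#6;D1] means: carbon bonded to exactly one heavy atom.
Check the 17 heavy atoms by environment: 5× C (D1) → match; 4× C (D3) → no; 4× C (D2) → no; 1× N (D3) → no; 1× O (D1) → no; 1× Cl (D1) → no; 1× O (D2) → no.
That gives 5 matching atoms.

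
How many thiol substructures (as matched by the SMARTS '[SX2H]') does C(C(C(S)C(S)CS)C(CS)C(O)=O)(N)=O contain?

[SX2H] is the SMARTS for a thiol: an aliphatic sulfur with two connections, one being H.
The molecule carries 4 separate instances of a thiol (-SH) meeting every constraint; each maps to a distinct set of atoms, giving 4 matches.

4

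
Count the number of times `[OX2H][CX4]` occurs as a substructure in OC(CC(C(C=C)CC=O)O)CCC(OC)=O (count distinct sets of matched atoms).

2

[OX2H][CX4] is the SMARTS for an aliphatic alcohol: a hydroxyl oxygen bound to an sp3 (X4) carbon.
The molecule carries 2 separate instances of a hydroxyl group (-OH) meeting every constraint; each maps to a distinct set of atoms, giving 2 matches.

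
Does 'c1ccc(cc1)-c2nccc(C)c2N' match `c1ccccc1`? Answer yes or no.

The pattern c1ccccc1 describes six aromatic carbons in a ring — a benzene ring.
The molecule carries a phenyl ring, whose atoms satisfy every constraint of the query, so the pattern matches.

Yes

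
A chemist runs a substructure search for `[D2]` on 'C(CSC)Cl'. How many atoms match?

The query [D2] means: atom with exactly two heavy-atom neighbours.
Check the 5 heavy atoms by environment: 2× C (D2) → match; 1× Cl (D1) → no; 1× S (D2) → match; 1× C (D1) → no.
Summing the matching environments: 2 + 1 = 3 matching atoms.

3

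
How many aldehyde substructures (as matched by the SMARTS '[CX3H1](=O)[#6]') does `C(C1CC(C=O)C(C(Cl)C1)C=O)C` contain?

2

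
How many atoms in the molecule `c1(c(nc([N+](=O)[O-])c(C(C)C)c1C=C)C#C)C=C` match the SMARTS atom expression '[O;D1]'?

2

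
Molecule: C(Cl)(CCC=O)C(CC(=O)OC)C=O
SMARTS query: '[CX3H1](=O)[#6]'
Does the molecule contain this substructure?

Yes

The pattern [CX3H1](=O)[#6] describes an sp2 carbon with one H, double-bonded to O and single-bonded to carbon — an aldehyde.
The molecule carries an aldehyde (-CHO), whose atoms satisfy every constraint of the query, so the pattern matches.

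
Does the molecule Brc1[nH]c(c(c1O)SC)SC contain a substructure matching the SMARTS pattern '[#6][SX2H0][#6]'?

Yes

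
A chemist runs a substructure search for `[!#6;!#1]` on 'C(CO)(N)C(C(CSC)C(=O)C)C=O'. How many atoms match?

The query [!#6;!#1] means: not carbon and not hydrogen — any heteroatom.
Check the 14 heavy atoms by environment: 9× C → no; 1× S → match; 3× O → match; 1× N → match.
Summing the matching environments: 1 + 3 + 1 = 5 matching atoms.

5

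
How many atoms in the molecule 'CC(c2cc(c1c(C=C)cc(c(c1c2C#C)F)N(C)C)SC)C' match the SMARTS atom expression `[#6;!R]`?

10

The query [#6;!R] means: carbon not in any ring.
Check the 23 heavy atoms by environment: 10× c (aromatic, in 6-ring) → no; 10× C (acyclic) → match; 1× F (acyclic) → no; 1× N (acyclic) → no; 1× S (acyclic) → no.
That gives 10 matching atoms.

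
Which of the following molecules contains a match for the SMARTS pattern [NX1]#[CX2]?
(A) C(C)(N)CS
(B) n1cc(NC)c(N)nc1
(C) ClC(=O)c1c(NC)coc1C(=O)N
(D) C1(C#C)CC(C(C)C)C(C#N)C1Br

D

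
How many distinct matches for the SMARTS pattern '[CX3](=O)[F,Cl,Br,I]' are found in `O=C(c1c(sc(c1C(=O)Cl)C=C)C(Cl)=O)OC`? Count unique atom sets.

[CX3](=O)[F,Cl,Br,I] is the SMARTS for an acyl halide: a carbonyl carbon bonded to a halogen.
The molecule carries 2 separate instances of an acyl chloride (-C(=O)Cl) meeting every constraint; each maps to a distinct set of atoms, giving 2 matches.

2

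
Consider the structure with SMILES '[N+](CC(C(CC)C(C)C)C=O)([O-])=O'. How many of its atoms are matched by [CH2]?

2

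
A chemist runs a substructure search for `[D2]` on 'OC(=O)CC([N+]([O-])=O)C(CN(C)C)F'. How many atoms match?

The query [D2] means: atom with exactly two heavy-atom neighbours.
Check the 14 heavy atoms by environment: 2× C (D2) → match; 3× C (D3) → no; 1× F (D1) → no; 1× N (charge +1, D3) → no; 1× O (charge -1, D1) → no; 3× O (D1) → no; 1× N (D3) → no; 2× C (D1) → no.
That gives 2 matching atoms.

2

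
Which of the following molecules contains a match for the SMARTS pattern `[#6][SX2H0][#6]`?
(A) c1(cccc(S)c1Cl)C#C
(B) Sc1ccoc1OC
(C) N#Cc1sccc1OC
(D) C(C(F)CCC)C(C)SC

D

[#6][SX2H0][#6] describes an aliphatic sulfur bridging two carbons with no H on the sulfur (a thioether).
(A) has a thiol (-SH) but the sulfur has H1, not H0 bridging two carbons.
(B) has a thiol (-SH) but the sulfur has H1, not H0 bridging two carbons.
(C) has a methoxy ether (-OCH3) but the bridging atom is O, not S.
(D) contains a methylthio ether (-SCH3), which satisfies every atom and bond constraint.
So the answer is (D).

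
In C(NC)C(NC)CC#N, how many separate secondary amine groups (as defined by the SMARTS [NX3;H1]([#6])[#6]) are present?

[NX3;H1]([#6])[#6] is the SMARTS for a secondary amine: a trivalent nitrogen with one H, bonded to two carbons.
The molecule carries 2 separate instances of an N-methylamino group (-NHCH3) meeting every constraint; each maps to a distinct set of atoms, giving 2 matches.

2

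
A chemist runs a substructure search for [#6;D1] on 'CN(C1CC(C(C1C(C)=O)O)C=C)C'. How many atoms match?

4

The query [#6;D1] means: carbon bonded to exactly one heavy atom.
Check the 14 heavy atoms by environment: 5× C (D3) → no; 2× C (D2) → no; 4× C (D1) → match; 1× N (D3) → no; 2× O (D1) → no.
That gives 4 matching atoms.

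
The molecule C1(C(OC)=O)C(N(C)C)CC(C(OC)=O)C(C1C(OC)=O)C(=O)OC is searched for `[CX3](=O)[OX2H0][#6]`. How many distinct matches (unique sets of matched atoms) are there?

4

[CX3](=O)[OX2H0][#6] is the SMARTS for an ester: a carbonyl carbon bonded to an oxygen that is itself bonded to carbon (no H on that O).
The molecule carries 4 separate instances of a methyl-ester group (-C(=O)OCH3) meeting every constraint; each maps to a distinct set of atoms, giving 4 matches.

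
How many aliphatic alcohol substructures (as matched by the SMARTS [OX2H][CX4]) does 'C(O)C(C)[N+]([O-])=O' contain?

1

[OX2H][CX4] is the SMARTS for an aliphatic alcohol: a hydroxyl oxygen bound to an sp3 (X4) carbon.
Exactly one fragment in the molecule meets all constraints, giving 1 match.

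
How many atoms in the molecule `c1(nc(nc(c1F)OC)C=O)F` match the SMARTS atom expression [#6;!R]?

2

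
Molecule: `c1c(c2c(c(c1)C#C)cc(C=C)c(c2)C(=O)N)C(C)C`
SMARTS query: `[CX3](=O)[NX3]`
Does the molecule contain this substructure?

Yes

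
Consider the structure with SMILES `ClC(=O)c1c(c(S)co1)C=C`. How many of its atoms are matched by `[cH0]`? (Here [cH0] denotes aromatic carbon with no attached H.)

3

Check the 11 heavy atoms by environment: 1× o (aromatic, H0) → no; 3× c (aromatic, H0) → match; 1× c (aromatic, H1) → no; 1× C (H0) → no; 1× O (H0) → no; 1× Cl (H0) → no; 1× C (H1) → no; 1× C (H2) → no; 1× S (H1) → no.
That gives 3 matching atoms.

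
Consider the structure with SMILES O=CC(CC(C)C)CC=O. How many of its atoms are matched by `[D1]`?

The query [D1] means: atom with exactly one heavy-atom neighbour (degree 1).
Check the 10 heavy atoms by environment: 4× C (D2) → no; 2× C (D3) → no; 2× O (D1) → match; 2× C (D1) → match.
Summing the matching environments: 2 + 2 = 4 matching atoms.

4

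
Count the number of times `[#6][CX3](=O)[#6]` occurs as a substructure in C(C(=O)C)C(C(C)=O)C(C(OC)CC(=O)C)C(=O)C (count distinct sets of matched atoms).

4

[#6][CX3](=O)[#6] is the SMARTS for a ketone: a carbonyl carbon (no H) flanked by two carbons.
The molecule carries 4 separate instances of an acetyl/ketone group (-C(=O)CH3) meeting every constraint; each maps to a distinct set of atoms, giving 4 matches.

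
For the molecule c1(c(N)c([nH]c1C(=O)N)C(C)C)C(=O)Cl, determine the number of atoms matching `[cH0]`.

The query [cH0] means: aromatic carbon with no attached hydrogen (substituted or ring-fusion).
Check the 15 heavy atoms by environment: 1× n (aromatic, H1) → no; 4× c (aromatic, H0) → match; 2× C (H0) → no; 2× O (H0) → no; 2× N (H2) → no; 1× Cl (H0) → no; 1× C (H1) → no; 2× C (H3) → no.
That gives 4 matching atoms.

4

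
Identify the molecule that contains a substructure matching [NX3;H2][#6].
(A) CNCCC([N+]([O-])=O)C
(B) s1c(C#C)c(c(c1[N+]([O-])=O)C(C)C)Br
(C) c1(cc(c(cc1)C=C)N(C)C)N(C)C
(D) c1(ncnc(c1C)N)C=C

D

[NX3;H2][#6] describes a trivalent nitrogen with two H attached to carbon (a primary amine).
(A) has an N-methylamino group (-NHCH3) but the nitrogen bears two carbons and only one H (H1), not H2.
(B) has a nitro group (-[N+](=O)[O-]) but the nitrogen is [N+] with no H, not NX3H2.
(C) has a dimethylamino group (-N(CH3)2) but the nitrogen has H0, not H2.
(D) contains a primary amino group (-NH2), which satisfies every atom and bond constraint.
So the answer is (D).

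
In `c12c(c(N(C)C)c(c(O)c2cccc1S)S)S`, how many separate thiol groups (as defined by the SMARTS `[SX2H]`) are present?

3

[SX2H] is the SMARTS for a thiol: an aliphatic sulfur with two connections, one being H.
The molecule carries 3 separate instances of a thiol (-SH) meeting every constraint; each maps to a distinct set of atoms, giving 3 matches.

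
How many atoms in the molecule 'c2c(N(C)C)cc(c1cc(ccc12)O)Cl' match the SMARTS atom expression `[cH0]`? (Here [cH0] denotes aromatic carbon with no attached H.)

5

Check the 15 heavy atoms by environment: 5× c (aromatic, H0) → match; 5× c (aromatic, H1) → no; 1× Cl (H0) → no; 1× O (H1) → no; 1× N (H0) → no; 2× C (H3) → no.
That gives 5 matching atoms.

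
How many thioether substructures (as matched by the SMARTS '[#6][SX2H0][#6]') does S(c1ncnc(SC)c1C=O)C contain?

2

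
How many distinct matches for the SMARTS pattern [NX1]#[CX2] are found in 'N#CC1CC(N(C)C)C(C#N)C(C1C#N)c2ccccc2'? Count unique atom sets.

[NX1]#[CX2] is the SMARTS for a nitrile: a nitrogen triple-bonded to a two-connected carbon.
The molecule carries 3 separate instances of a nitrile (-C#N) meeting every constraint; each maps to a distinct set of atoms, giving 3 matches.

3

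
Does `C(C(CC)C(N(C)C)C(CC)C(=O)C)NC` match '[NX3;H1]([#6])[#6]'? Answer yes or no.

The pattern [NX3;H1]([#6])[#6] describes a trivalent nitrogen with one H, bonded to two carbons — a secondary amine.
The molecule carries an N-methylamino group (-NHCH3), whose atoms satisfy every constraint of the query, so the pattern matches.

Yes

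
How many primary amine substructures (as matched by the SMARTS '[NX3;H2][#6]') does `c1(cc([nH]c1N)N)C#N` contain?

2

[NX3;H2][#6] is the SMARTS for a primary amine: a trivalent nitrogen with two H attached to carbon.
The molecule carries 2 separate instances of a primary amino group (-NH2) meeting every constraint; each maps to a distinct set of atoms, giving 2 matches.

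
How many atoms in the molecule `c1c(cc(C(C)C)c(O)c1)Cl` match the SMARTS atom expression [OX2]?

1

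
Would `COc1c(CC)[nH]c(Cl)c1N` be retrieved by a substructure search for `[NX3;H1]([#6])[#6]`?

The pattern [NX3;H1]([#6])[#6] describes a trivalent nitrogen with one H, bonded to two carbons — a secondary amine.
The closest candidate here is a primary amino group (-NH2), but the nitrogen has H2 and only one carbon neighbour. No other fragment satisfies the full query, so there is no match.

No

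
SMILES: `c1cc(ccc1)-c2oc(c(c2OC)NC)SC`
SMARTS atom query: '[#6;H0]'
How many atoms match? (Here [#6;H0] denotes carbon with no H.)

The query [#6;H0] means: any carbon with no attached hydrogen.
Check the 17 heavy atoms by environment: 1× o (aromatic, H0) → no; 5× c (aromatic, H0) → match; 1× S (H0) → no; 3× C (H3) → no; 1× N (H1) → no; 5× c (aromatic, H1) → no; 1× O (H0) → no.
That gives 5 matching atoms.

5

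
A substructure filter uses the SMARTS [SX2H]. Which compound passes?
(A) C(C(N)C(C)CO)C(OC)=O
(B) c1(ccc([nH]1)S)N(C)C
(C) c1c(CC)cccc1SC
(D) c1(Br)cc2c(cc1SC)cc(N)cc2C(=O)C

B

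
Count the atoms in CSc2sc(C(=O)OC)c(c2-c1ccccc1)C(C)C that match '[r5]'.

5

Check the 20 heavy atoms by environment: 1× s (aromatic, in 5-ring) → match; 4× c (aromatic, in 5-ring) → match; 6× c (aromatic, in 6-ring) → no; 6× C (acyclic) → no; 2× O (acyclic) → no; 1× S (acyclic) → no.
Summing the matching environments: 1 + 4 = 5 matching atoms.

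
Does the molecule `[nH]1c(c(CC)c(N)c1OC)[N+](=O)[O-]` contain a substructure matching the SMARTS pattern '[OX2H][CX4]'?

No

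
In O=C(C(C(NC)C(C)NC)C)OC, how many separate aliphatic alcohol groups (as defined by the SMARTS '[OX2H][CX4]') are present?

[OX2H][CX4] is the SMARTS for an aliphatic alcohol: a hydroxyl oxygen bound to an sp3 (X4) carbon.
No fragment in the molecule satisfies every constraint, giving 0 matches.

0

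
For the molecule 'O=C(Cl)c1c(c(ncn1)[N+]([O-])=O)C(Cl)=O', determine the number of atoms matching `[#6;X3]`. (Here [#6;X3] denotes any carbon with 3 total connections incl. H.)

6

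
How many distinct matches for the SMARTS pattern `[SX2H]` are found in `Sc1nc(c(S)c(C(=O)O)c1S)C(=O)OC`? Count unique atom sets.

3

[SX2H] is the SMARTS for a thiol: an aliphatic sulfur with two connections, one being H.
The molecule carries 3 separate instances of a thiol (-SH) meeting every constraint; each maps to a distinct set of atoms, giving 3 matches.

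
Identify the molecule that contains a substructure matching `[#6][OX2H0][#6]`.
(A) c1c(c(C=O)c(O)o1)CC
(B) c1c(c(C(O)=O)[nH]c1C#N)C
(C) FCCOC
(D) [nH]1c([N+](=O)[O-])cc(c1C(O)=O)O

C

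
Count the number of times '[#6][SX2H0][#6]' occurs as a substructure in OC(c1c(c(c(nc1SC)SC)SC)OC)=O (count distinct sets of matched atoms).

[#6][SX2H0][#6] is the SMARTS for a thioether: an aliphatic sulfur bridging two carbons with no H on the sulfur.
The molecule carries 3 separate instances of a methylthio ether (-SCH3) meeting every constraint; each maps to a distinct set of atoms, giving 3 matches.

3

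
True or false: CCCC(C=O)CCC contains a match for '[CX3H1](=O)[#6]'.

The pattern [CX3H1](=O)[#6] describes an sp2 carbon with one H, double-bonded to O and single-bonded to carbon — an aldehyde.
The molecule carries an aldehyde (-CHO), whose atoms satisfy every constraint of the query, so the pattern matches.

True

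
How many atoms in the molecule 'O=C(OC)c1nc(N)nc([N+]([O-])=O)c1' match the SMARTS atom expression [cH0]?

The query [cH0] means: aromatic carbon with no attached hydrogen (substituted or ring-fusion).
Check the 14 heavy atoms by environment: 2× n (aromatic, H0) → no; 3× c (aromatic, H0) → match; 1× c (aromatic, H1) → no; 1× C (H0) → no; 3× O (H0) → no; 1× C (H3) → no; 1× N (charge +1, H0) → no; 1× O (charge -1, H0) → no; 1× N (H2) → no.
That gives 3 matching atoms.

3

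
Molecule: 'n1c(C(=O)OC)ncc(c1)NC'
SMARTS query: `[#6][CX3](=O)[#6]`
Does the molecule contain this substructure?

No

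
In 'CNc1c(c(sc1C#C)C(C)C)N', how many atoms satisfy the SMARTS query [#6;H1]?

2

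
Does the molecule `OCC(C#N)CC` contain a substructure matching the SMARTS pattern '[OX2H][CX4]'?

Yes

The pattern [OX2H][CX4] describes a hydroxyl oxygen bound to an sp3 (X4) carbon — an aliphatic alcohol.
The molecule carries a hydroxyl group (-OH), whose atoms satisfy every constraint of the query, so the pattern matches.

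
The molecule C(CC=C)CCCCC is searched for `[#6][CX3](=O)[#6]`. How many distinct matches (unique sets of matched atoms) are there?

0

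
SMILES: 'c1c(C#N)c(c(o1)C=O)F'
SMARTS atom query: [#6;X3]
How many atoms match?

5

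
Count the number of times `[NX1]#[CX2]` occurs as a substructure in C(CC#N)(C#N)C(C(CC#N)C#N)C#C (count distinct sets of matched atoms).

[NX1]#[CX2] is the SMARTS for a nitrile: a nitrogen triple-bonded to a two-connected carbon.
The molecule carries 4 separate instances of a nitrile (-C#N) meeting every constraint; each maps to a distinct set of atoms, giving 4 matches.

4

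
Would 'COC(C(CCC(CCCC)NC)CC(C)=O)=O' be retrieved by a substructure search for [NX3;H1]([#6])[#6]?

The pattern [NX3;H1]([#6])[#6] describes a trivalent nitrogen with one H, bonded to two carbons — a secondary amine.
The molecule carries an N-methylamino group (-NHCH3), whose atoms satisfy every constraint of the query, so the pattern matches.

Yes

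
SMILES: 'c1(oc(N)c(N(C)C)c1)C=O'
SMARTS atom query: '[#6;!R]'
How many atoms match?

Check the 11 heavy atoms by environment: 1× o (aromatic, in 5-ring) → no; 4× c (aromatic, in 5-ring) → no; 2× N (acyclic) → no; 3× C (acyclic) → match; 1× O (acyclic) → no.
That gives 3 matching atoms.

3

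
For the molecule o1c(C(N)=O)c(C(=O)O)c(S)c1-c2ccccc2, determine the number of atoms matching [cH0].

Check the 18 heavy atoms by environment: 1× o (aromatic, H0) → no; 5× c (aromatic, H0) → match; 2× C (H0) → no; 2× O (H0) → no; 1× N (H2) → no; 1× O (H1) → no; 5× c (aromatic, H1) → no; 1× S (H1) → no.
That gives 5 matching atoms.

5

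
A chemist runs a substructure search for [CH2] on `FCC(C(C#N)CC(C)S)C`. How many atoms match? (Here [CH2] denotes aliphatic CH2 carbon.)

2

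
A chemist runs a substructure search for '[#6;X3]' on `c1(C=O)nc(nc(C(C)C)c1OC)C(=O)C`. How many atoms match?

6

The query [#6;X3] means: any carbon (aromatic or not) with three total connections.
Check the 16 heavy atoms by environment: 2× n (aromatic, X2) → no; 4× c (aromatic, X3) → match; 1× O (X2) → no; 5× C (X4) → no; 2× C (X3) → match; 2× O (X1) → no.
Summing the matching environments: 4 + 2 = 6 matching atoms.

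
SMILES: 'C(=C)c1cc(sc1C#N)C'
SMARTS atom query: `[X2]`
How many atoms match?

The query [X2] means: any atom with exactly two total connections (bonds + H).
Check the 10 heavy atoms by environment: 1× s (aromatic, X2) → match; 4× c (aromatic, X3) → no; 1× C (X4) → no; 1× C (X2) → match; 1× N (X1) → no; 2× C (X3) → no.
Summing the matching environments: 1 + 1 = 2 matching atoms.

2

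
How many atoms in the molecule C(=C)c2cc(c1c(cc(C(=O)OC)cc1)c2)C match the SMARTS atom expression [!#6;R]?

0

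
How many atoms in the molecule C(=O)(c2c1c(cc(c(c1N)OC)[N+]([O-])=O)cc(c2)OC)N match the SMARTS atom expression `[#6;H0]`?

The query [#6;H0] means: any carbon with no attached hydrogen.
Check the 21 heavy atoms by environment: 7× c (aromatic, H0) → match; 3× c (aromatic, H1) → no; 2× N (H2) → no; 1× C (H0) → match; 4× O (H0) → no; 2× C (H3) → no; 1× N (charge +1, H0) → no; 1× O (charge -1, H0) → no.
Summing the matching environments: 7 + 1 = 8 matching atoms.

8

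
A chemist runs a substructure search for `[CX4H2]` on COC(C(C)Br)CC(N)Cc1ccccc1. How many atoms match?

2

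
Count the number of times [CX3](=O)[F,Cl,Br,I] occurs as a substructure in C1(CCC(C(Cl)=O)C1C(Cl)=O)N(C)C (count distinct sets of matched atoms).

[CX3](=O)[F,Cl,Br,I] is the SMARTS for an acyl halide: a carbonyl carbon bonded to a halogen.
The molecule carries 2 separate instances of an acyl chloride (-C(=O)Cl) meeting every constraint; each maps to a distinct set of atoms, giving 2 matches.

2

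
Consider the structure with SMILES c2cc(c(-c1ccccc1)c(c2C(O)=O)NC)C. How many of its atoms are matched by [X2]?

The query [X2] means: any atom with exactly two total connections (bonds + H).
Check the 18 heavy atoms by environment: 12× c (aromatic, X3) → no; 2× C (X4) → no; 1× C (X3) → no; 1× O (X1) → no; 1× O (X2) → match; 1× N (X3) → no.
That gives 1 matching atom.

1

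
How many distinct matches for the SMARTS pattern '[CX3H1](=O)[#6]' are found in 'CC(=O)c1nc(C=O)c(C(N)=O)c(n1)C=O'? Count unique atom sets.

2

[CX3H1](=O)[#6] is the SMARTS for an aldehyde: an sp2 carbon with one H, double-bonded to O and single-bonded to carbon.
The molecule carries 2 separate instances of an aldehyde (-CHO) meeting every constraint; each maps to a distinct set of atoms, giving 2 matches.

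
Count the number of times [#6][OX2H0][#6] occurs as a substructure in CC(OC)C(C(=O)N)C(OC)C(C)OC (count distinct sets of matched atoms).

[#6][OX2H0][#6] is the SMARTS for an ether: an aliphatic oxygen bridging two carbons with no H on the oxygen.
The molecule carries 3 separate instances of a methoxy ether (-OCH3) meeting every constraint; each maps to a distinct set of atoms, giving 3 matches.

3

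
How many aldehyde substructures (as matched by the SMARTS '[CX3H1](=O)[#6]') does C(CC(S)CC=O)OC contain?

1

[CX3H1](=O)[#6] is the SMARTS for an aldehyde: an sp2 carbon with one H, double-bonded to O and single-bonded to carbon.
Exactly one fragment in the molecule meets all constraints, giving 1 match.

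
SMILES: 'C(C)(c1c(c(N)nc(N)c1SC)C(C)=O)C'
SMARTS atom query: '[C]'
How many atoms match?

6

The query [C] means: uppercase C matches aliphatic (non-aromatic) carbon only.
Check the 16 heavy atoms by environment: 1× n (aromatic) → no; 5× c (aromatic) → no; 1× S → no; 6× C → match; 2× N → no; 1× O → no.
That gives 6 matching atoms.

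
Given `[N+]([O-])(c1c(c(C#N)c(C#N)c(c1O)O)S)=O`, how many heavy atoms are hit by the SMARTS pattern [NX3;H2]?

The query [NX3;H2] means: aliphatic N with 3 total connections, two of them H — an -NH2 nitrogen (amine or amide).
Check the 16 heavy atoms by environment: 6× c (aromatic, H0, X3) → no; 2× C (H0, X2) → no; 2× N (H0, X1) → no; 1× S (H1, X2) → no; 2× O (H1, X2) → no; 1× N (charge +1, H0, X3) → no; 1× O (charge -1, H0, X1) → no; 1× O (H0, X1) → no.
No environment satisfies the query, so 0 matching atoms.

0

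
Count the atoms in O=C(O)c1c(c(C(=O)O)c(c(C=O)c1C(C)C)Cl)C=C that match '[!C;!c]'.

6

Check the 20 heavy atoms by environment: 6× c (aromatic) → no; 1× Cl → match; 8× C → no; 5× O → match.
Summing the matching environments: 1 + 5 = 6 matching atoms.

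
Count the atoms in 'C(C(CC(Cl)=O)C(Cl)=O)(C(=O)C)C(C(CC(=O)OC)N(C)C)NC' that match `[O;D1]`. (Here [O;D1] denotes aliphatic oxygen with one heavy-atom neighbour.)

4

The query [O;D1] means: aliphatic oxygen bonded to exactly one heavy atom.
Check the 24 heavy atoms by environment: 2× C (D2) → no; 8× C (D3) → no; 4× O (D1) → match; 2× Cl (D1) → no; 1× O (D2) → no; 5× C (D1) → no; 1× N (D3) → no; 1× N (D2) → no.
That gives 4 matching atoms.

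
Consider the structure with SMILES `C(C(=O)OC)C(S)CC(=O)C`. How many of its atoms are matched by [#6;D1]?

The query [#6;D1] means: carbon bonded to exactly one heavy atom.
Check the 11 heavy atoms by environment: 2× C (D2) → no; 3× C (D3) → no; 2× O (D1) → no; 2× C (D1) → match; 1× O (D2) → no; 1× S (D1) → no.
That gives 2 matching atoms.

2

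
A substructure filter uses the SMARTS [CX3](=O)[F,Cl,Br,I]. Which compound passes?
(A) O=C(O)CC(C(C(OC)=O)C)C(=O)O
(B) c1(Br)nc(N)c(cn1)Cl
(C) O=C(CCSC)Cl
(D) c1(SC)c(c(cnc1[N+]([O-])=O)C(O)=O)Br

C

[CX3](=O)[F,Cl,Br,I] describes a carbonyl carbon bonded to a halogen (an acyl halide).
(A) has a methyl-ester group (-C(=O)OCH3) but the carbonyl is bonded to -O-C, not to a halogen.
(B) has a chloro substituent but the Cl is not on a carbonyl carbon.
(C) contains an acyl chloride (-C(=O)Cl), which satisfies every atom and bond constraint.
(D) has a carboxylic acid group (-C(=O)OH) but the carbonyl is bonded to -OH, not to a halogen.
So the answer is (C).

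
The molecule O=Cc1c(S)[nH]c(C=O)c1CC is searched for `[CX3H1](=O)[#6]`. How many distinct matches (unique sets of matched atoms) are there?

2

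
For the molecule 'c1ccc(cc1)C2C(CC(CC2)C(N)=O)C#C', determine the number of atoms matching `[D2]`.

The query [D2] means: atom with exactly two heavy-atom neighbours.
Check the 17 heavy atoms by environment: 4× C (D3) → no; 4× C (D2) → match; 1× C (D1) → no; 1× c (aromatic, D3) → no; 5× c (aromatic, D2) → match; 1× O (D1) → no; 1× N (D1) → no.
Summing the matching environments: 4 + 5 = 9 matching atoms.

9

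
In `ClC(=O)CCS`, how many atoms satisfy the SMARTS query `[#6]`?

3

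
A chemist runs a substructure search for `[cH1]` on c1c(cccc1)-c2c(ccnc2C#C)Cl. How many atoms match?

7

The query [cH1] means: aromatic carbon bearing exactly one hydrogen.
Check the 15 heavy atoms by environment: 1× n (aromatic, H0) → no; 7× c (aromatic, H1) → match; 4× c (aromatic, H0) → no; 1× C (H0) → no; 1× C (H1) → no; 1× Cl (H0) → no.
That gives 7 matching atoms.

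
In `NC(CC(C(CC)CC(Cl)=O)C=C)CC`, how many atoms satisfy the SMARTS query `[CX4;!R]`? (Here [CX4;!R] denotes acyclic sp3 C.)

9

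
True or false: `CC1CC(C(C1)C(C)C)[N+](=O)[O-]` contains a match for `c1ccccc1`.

False

The pattern c1ccccc1 describes six aromatic carbons in a ring — a benzene ring.
The closest candidate here is a methyl group (-CH3), but no six-membered all-carbon aromatic ring is present. No other fragment satisfies the full query, so there is no match.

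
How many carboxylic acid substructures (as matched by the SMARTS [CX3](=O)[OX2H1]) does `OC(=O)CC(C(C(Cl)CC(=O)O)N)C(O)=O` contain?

3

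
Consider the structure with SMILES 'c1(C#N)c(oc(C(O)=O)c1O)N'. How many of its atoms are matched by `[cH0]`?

The query [cH0] means: aromatic carbon with no attached hydrogen (substituted or ring-fusion).
Check the 12 heavy atoms by environment: 1× o (aromatic, H0) → no; 4× c (aromatic, H0) → match; 1× N (H2) → no; 2× O (H1) → no; 2× C (H0) → no; 1× N (H0) → no; 1× O (H0) → no.
That gives 4 matching atoms.

4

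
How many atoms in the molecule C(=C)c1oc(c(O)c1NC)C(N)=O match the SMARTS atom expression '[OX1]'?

1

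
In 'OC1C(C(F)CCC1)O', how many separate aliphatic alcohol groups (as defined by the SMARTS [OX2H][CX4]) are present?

2

[OX2H][CX4] is the SMARTS for an aliphatic alcohol: a hydroxyl oxygen bound to an sp3 (X4) carbon.
The molecule carries 2 separate instances of a hydroxyl group (-OH) meeting every constraint; each maps to a distinct set of atoms, giving 2 matches.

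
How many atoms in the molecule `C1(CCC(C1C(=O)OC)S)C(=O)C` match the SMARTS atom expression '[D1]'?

The query [D1] means: atom with exactly one heavy-atom neighbour (degree 1).
Check the 13 heavy atoms by environment: 5× C (D3) → no; 2× C (D2) → no; 2× O (D1) → match; 2× C (D1) → match; 1× O (D2) → no; 1× S (D1) → match.
Summing the matching environments: 2 + 2 + 1 = 5 matching atoms.

5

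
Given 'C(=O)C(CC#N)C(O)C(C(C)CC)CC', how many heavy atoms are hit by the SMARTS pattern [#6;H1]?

5

Check the 15 heavy atoms by environment: 3× C (H2) → no; 5× C (H1) → match; 3× C (H3) → no; 1× C (H0) → no; 1× N (H0) → no; 1× O (H0) → no; 1× O (H1) → no.
That gives 5 matching atoms.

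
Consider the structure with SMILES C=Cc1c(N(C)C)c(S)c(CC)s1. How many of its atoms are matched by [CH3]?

3

The query [CH3] means: aliphatic carbon with exactly three hydrogens.
Check the 13 heavy atoms by environment: 1× s (aromatic, H0) → no; 4× c (aromatic, H0) → no; 1× C (H1) → no; 2× C (H2) → no; 1× S (H1) → no; 3× C (H3) → match; 1× N (H0) → no.
That gives 3 matching atoms.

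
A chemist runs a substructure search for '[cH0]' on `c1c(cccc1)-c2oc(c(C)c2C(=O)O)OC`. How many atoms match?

5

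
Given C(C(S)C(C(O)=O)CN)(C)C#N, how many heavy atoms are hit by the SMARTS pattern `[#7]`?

2

Check the 12 heavy atoms by environment: 7× C → no; 2× O → no; 1× S → no; 2× N → match.
That gives 2 matching atoms.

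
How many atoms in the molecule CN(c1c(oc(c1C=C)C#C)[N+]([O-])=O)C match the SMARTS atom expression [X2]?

3

The query [X2] means: any atom with exactly two total connections (bonds + H).
Check the 15 heavy atoms by environment: 1× o (aromatic, X2) → match; 4× c (aromatic, X3) → no; 2× C (X2) → match; 1× N (X3) → no; 2× C (X4) → no; 1× N (charge +1, X3) → no; 1× O (charge -1, X1) → no; 1× O (X1) → no; 2× C (X3) → no.
Summing the matching environments: 1 + 2 = 3 matching atoms.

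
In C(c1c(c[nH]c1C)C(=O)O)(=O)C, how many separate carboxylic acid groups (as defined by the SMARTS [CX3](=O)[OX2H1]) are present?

1

[CX3](=O)[OX2H1] is the SMARTS for a carboxylic acid: an sp2 carbon double-bonded to O and single-bonded to an -OH oxygen.
Exactly one fragment in the molecule meets all constraints, giving 1 match.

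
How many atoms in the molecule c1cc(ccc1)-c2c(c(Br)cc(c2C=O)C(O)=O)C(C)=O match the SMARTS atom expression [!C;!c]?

5

The query [!C;!c] means: neither aliphatic nor aromatic carbon — same as [!#6].
Check the 21 heavy atoms by environment: 12× c (aromatic) → no; 4× C → no; 4× O → match; 1× Br → match.
Summing the matching environments: 4 + 1 = 5 matching atoms.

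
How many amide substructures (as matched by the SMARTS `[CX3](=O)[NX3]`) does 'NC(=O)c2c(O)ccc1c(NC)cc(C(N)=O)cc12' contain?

2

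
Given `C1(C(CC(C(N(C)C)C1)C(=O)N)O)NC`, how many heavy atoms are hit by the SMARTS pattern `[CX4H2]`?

The query [CX4H2] means: sp3 carbon (X4) with exactly two hydrogens.
Check the 15 heavy atoms by environment: 4× C (H1, X4) → no; 2× C (H2, X4) → match; 1× O (H1, X2) → no; 1× N (H1, X3) → no; 3× C (H3, X4) → no; 1× C (H0, X3) → no; 1× O (H0, X1) → no; 1× N (H2, X3) → no; 1× N (H0, X3) → no.
That gives 2 matching atoms.

2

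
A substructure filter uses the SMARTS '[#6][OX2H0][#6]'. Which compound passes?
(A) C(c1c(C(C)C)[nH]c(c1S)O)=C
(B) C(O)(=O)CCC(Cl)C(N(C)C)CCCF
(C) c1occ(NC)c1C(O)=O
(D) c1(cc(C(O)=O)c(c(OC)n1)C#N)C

D

[#6][OX2H0][#6] describes an aliphatic oxygen bridging two carbons with no H on the oxygen (an ether).
(A) has a hydroxyl group (-OH) but the oxygen has H1, not H0 bridging two carbons.
(B) has a carboxylic acid group (-C(=O)OH) but the -OH oxygen has H1; the =O is OX1, not OX2.
(C) has a carboxylic acid group (-C(=O)OH) but the -OH oxygen has H1; the =O is OX1, not OX2.
(D) contains a methoxy ether (-OCH3), which satisfies every atom and bond constraint.
So the answer is (D).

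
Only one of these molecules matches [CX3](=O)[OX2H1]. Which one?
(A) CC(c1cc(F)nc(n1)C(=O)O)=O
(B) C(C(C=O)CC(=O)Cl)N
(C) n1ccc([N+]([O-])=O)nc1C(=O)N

A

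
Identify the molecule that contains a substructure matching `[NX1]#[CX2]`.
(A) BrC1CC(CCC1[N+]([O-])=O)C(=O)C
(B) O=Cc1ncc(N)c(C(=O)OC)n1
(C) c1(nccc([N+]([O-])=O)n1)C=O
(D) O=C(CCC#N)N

D

[NX1]#[CX2] describes a nitrogen triple-bonded to a two-connected carbon (a nitrile).
(A) has a nitro group (-[N+](=O)[O-]) but there is no C#N triple bond.
(B) has a primary amino group (-NH2) but the nitrogen is NX3 (three connections), not NX1 triple-bonded.
(C) has a nitro group (-[N+](=O)[O-]) but there is no C#N triple bond.
(D) contains a nitrile (-C#N), which satisfies every atom and bond constraint.
So the answer is (D).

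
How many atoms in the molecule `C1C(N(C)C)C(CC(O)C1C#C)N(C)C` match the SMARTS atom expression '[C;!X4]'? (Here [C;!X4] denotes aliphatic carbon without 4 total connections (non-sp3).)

The query [C;!X4] means: aliphatic carbon that does not have four total connections.
Check the 15 heavy atoms by environment: 10× C (X4) → no; 2× N (X3) → no; 1× O (X2) → no; 2× C (X2) → match.
That gives 2 matching atoms.

2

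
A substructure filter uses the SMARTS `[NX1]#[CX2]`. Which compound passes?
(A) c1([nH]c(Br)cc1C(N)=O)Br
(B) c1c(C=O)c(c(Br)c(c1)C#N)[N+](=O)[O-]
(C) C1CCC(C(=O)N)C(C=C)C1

B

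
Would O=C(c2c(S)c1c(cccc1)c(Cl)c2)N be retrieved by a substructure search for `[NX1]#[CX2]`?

No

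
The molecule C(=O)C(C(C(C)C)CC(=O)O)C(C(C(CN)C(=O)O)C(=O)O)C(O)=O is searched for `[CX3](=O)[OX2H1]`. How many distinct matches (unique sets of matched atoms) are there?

[CX3](=O)[OX2H1] is the SMARTS for a carboxylic acid: an sp2 carbon double-bonded to O and single-bonded to an -OH oxygen.
The molecule carries 4 separate instances of a carboxylic acid group (-C(=O)OH) meeting every constraint; each maps to a distinct set of atoms, giving 4 matches.

4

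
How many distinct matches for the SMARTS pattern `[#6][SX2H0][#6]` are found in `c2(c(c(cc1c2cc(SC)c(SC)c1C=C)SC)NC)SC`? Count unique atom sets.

4

[#6][SX2H0][#6] is the SMARTS for a thioether: an aliphatic sulfur bridging two carbons with no H on the sulfur.
The molecule carries 4 separate instances of a methylthio ether (-SCH3) meeting every constraint; each maps to a distinct set of atoms, giving 4 matches.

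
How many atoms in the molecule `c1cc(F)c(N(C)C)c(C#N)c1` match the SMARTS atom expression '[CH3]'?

2

The query [CH3] means: aliphatic carbon with exactly three hydrogens.
Check the 12 heavy atoms by environment: 3× c (aromatic, H0) → no; 3× c (aromatic, H1) → no; 1× C (H0) → no; 2× N (H0) → no; 1× F (H0) → no; 2× C (H3) → match.
That gives 2 matching atoms.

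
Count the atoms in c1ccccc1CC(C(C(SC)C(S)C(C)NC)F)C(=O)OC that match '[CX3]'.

1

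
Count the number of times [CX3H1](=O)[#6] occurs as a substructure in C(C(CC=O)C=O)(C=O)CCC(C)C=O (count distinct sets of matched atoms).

4

[CX3H1](=O)[#6] is the SMARTS for an aldehyde: an sp2 carbon with one H, double-bonded to O and single-bonded to carbon.
The molecule carries 4 separate instances of an aldehyde (-CHO) meeting every constraint; each maps to a distinct set of atoms, giving 4 matches.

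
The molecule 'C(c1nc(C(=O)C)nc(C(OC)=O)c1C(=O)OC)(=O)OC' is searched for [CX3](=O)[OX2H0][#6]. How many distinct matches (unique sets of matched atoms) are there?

[CX3](=O)[OX2H0][#6] is the SMARTS for an ester: a carbonyl carbon bonded to an oxygen that is itself bonded to carbon (no H on that O).
The molecule carries 3 separate instances of a methyl-ester group (-C(=O)OCH3) meeting every constraint; each maps to a distinct set of atoms, giving 3 matches.

3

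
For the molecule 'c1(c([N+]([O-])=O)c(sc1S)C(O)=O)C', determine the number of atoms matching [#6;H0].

The query [#6;H0] means: any carbon with no attached hydrogen.
Check the 13 heavy atoms by environment: 1× s (aromatic, H0) → no; 4× c (aromatic, H0) → match; 1× C (H0) → match; 2× O (H0) → no; 1× O (H1) → no; 1× S (H1) → no; 1× C (H3) → no; 1× N (charge +1, H0) → no; 1× O (charge -1, H0) → no.
Summing the matching environments: 4 + 1 = 5 matching atoms.

5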